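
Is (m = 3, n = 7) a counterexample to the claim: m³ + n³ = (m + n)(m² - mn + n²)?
Substituting m = 3, n = 7:
LHS = 3³ + 7³ = 370
RHS = (3 + 7)(3² - 3·7 + 7²) = 370

The sides agree, so this pair does not disprove the claim.

Answer: No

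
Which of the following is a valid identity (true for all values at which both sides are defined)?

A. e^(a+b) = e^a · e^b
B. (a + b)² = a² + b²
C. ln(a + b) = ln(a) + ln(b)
A

A: holds — e.g. at (3, 3), both sides equal e^6 ≈ 403.4.
B: fails at (4, 4) — LHS = 64, RHS = 32.
C: fails at (4, 6) — LHS = ln(10) ≈ 2.303, RHS = ln(4) + ln(6) ≈ 3.178.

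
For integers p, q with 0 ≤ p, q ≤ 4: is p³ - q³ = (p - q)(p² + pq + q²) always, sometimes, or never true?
Always true

The identity holds for every pair in the range. For instance at (p, q) = (4, 3): both sides equal 37.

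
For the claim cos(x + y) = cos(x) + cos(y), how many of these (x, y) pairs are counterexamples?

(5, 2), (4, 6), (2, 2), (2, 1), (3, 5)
5

Testing each pair:
(5, 2): LHS = cos(7) ≈ 0.7539, RHS = cos(2) + cos(5) ≈ -0.1325 → counterexample
(4, 6): LHS = cos(10) ≈ -0.8391, RHS = cos(4) + cos(6) ≈ 0.3065 → counterexample
(2, 2): LHS = cos(4) ≈ -0.6536, RHS = 2·cos(2) ≈ -0.8323 → counterexample
(2, 1): LHS = cos(3) ≈ -0.99, RHS = cos(2) + cos(1) ≈ 0.1242 → counterexample
(3, 5): LHS = cos(8) ≈ -0.1455, RHS = cos(3) + cos(5) ≈ -0.7063 → counterexample

That makes 5 counterexamples.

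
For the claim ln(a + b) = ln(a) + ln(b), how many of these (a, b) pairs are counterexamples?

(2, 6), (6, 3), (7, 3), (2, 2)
Testing each pair:
(2, 6): LHS = ln(8) ≈ 2.079, RHS = ln(2) + ln(6) ≈ 2.485 → counterexample
(6, 3): LHS = ln(9) ≈ 2.197, RHS = ln(3) + ln(6) ≈ 2.89 → counterexample
(7, 3): LHS = ln(10) ≈ 2.303, RHS = ln(3) + ln(7) ≈ 3.045 → counterexample
(2, 2): LHS = ln(4) ≈ 1.386, RHS = 2·ln(2) ≈ 1.386 → satisfies claim

That makes 3 counterexamples.

Answer: 3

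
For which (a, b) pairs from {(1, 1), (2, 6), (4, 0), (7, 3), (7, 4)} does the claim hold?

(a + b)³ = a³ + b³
Testing each pair:
(1, 1): LHS = 8, RHS = 2 → fails
(2, 6): LHS = 512, RHS = 224 → fails
(4, 0): LHS = 64, RHS = 64 → holds
(7, 3): LHS = 1000, RHS = 370 → fails
(7, 4): LHS = 1331, RHS = 407 → fails

1 of 5 pairs satisfies the claim.

Answer: (4, 0)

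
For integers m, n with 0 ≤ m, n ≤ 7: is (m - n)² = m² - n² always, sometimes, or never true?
It holds at (m, n) = (6, 6) (both sides equal 0), but fails at (m, n) = (7, 5) (LHS = 4, RHS = 24).

Answer: Sometimes true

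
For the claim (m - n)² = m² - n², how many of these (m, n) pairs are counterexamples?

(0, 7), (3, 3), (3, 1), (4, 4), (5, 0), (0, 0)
2

Testing each pair:
(0, 7): LHS = 49, RHS = -49 → counterexample
(3, 3): LHS = 0, RHS = 0 → satisfies claim
(3, 1): LHS = 4, RHS = 8 → counterexample
(4, 4): LHS = 0, RHS = 0 → satisfies claim
(5, 0): LHS = 25, RHS = 25 → satisfies claim
(0, 0): LHS = 0, RHS = 0 → satisfies claim

That makes 2 counterexamples.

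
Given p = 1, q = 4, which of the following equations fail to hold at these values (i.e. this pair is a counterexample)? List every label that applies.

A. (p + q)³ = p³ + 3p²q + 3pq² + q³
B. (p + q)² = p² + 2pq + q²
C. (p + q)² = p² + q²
Evaluating each claim at the given values:
A. LHS = 125, RHS = 125 → holds here (LHS = RHS)
B. LHS = 25, RHS = 25 → holds here (LHS = RHS)
C. LHS = 25, RHS = 17 → fails here (LHS ≠ RHS)

Answer: C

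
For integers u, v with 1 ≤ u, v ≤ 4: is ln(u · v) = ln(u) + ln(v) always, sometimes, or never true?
Always true

The identity holds for every pair in the range. For instance at (u, v) = (4, 1): both sides equal ln(4) ≈ 1.386.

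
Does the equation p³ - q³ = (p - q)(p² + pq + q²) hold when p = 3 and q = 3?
Substituting p = 3, q = 3:

LHS = 3³ - 3³ = 0
RHS = (3 - 3)(3² + 3·3 + 3²) = 0

LHS = RHS, so the equation holds at this point.

Answer: Holds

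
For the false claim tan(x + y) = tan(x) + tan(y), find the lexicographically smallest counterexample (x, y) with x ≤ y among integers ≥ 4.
(x, y) = (4, 4)

Substituting (4, 4) into the claim:
LHS = tan(4 + 4) = tan(8) ≈ -6.8
RHS = tan(4) + tan(4) = 2·tan(4) ≈ 2.316

Since LHS ≠ RHS, this pair disproves the claim, and no lexicographically smaller pair (x ≤ y, integers ≥ 4) does.

For instance (5, 8) is also a counterexample (LHS = tan(13) ≈ 0.463, RHS = tan(8) + tan(5) ≈ -10.18), but it's lexicographically larger.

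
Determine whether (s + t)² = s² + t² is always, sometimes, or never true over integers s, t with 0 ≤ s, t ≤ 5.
It holds at (s, t) = (0, 3) (both sides equal 9), but fails at (s, t) = (4, 5) (LHS = 81, RHS = 41).

Answer: Sometimes true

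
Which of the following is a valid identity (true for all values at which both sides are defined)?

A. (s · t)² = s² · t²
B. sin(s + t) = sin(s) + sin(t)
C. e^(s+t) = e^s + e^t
A: holds — e.g. at (1, 1), both sides equal 1.
B: fails at (4, 6) — LHS = sin(10) ≈ -0.544, RHS = sin(4) + sin(6) ≈ -1.036.
C: fails at (2, 2) — LHS = e^4 ≈ 54.6, RHS = 2·e^2 ≈ 14.78.

Answer: A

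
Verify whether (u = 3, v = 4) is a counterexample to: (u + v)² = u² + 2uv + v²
No

Substituting u = 3, v = 4:
LHS = (3 + 4)² = 49
RHS = 3² + 2·3·4 + 4² = 49

The sides agree, so this pair does not disprove the claim.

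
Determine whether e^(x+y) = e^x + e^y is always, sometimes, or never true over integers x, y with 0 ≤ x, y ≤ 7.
The claim fails for every pair in the range. For instance at (x, y) = (3, 6): LHS = e^9 ≈ 8103, RHS = e^3 + e^6 ≈ 423.5.

Answer: Never true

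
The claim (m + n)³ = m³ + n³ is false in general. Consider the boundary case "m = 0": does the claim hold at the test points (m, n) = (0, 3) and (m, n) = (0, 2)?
Yes, holds at both test points

At (0, 3): LHS = 27, RHS = 27 → equal
At (0, 2): LHS = 8, RHS = 8 → equal

So the claim does hold at both of these boundary points, even though it is not an identity.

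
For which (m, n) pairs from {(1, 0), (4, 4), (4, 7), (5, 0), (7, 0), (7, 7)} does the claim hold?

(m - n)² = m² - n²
(1, 0), (4, 4), (5, 0), (7, 0), (7, 7)

Testing each pair:
(1, 0): LHS = 1, RHS = 1 → holds
(4, 4): LHS = 0, RHS = 0 → holds
(4, 7): LHS = 9, RHS = -33 → fails
(5, 0): LHS = 25, RHS = 25 → holds
(7, 0): LHS = 49, RHS = 49 → holds
(7, 7): LHS = 0, RHS = 0 → holds

5 of 6 pairs satisfy the claim.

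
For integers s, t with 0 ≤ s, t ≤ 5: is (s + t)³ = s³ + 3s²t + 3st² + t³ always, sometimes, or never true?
Always true

The identity holds for every pair in the range. For instance at (s, t) = (1, 0): both sides equal 1.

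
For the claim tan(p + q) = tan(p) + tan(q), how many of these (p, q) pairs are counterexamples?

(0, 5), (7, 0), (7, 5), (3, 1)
Testing each pair:
(0, 5): LHS = tan(5) ≈ -3.381, RHS = tan(5) ≈ -3.381 → satisfies claim
(7, 0): LHS = tan(7) ≈ 0.8714, RHS = tan(7) ≈ 0.8714 → satisfies claim
(7, 5): LHS = tan(12) ≈ -0.6359, RHS = tan(5) + tan(7) ≈ -2.509 → counterexample
(3, 1): LHS = tan(4) ≈ 1.158, RHS = tan(3) + tan(1) ≈ 1.415 → counterexample

That makes 2 counterexamples.

Answer: 2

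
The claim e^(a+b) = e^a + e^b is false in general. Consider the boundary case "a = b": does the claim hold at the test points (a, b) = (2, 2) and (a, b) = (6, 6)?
At (2, 2): LHS = e^4 ≈ 54.6 ≠ RHS = 2·e^2 ≈ 14.78
At (6, 6): LHS = e^12 ≈ 162754.8 ≠ RHS = 2·e^6 ≈ 806.9

Answer: No, fails at both test points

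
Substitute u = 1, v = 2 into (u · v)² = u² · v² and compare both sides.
LHS = (1 · 2)² = 4
RHS = 1² · 2² = 4

LHS = RHS: the two sides agree.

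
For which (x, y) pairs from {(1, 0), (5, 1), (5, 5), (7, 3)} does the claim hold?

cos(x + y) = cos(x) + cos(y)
Testing each pair:
(1, 0): LHS = cos(1) ≈ 0.5403, RHS = cos(1) + 1 ≈ 1.54 → fails
(5, 1): LHS = cos(6) ≈ 0.9602, RHS = cos(5) + cos(1) ≈ 0.824 → fails
(5, 5): LHS = cos(10) ≈ -0.8391, RHS = 2·cos(5) ≈ 0.5673 → fails
(7, 3): LHS = cos(10) ≈ -0.8391, RHS = cos(3) + cos(7) ≈ -0.2361 → fails

No pair satisfies the claim.

Answer: None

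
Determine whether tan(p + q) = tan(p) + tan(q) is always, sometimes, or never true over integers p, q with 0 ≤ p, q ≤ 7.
Sometimes true

It holds at (p, q) = (0, 2) (both sides equal tan(2) ≈ -2.185), but fails at (p, q) = (7, 2) (LHS = tan(9) ≈ -0.4523, RHS = tan(2) + tan(7) ≈ -1.314).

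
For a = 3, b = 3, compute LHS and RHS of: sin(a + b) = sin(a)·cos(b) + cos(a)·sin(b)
LHS = sin(3 + 3) = sin(6) ≈ -0.2794
RHS = sin(3)·cos(3) + cos(3)·sin(3) = 2·sin(3)·cos(3) ≈ -0.2794

LHS = RHS: the two sides agree.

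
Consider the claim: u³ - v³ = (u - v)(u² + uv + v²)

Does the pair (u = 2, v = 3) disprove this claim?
No

Substituting u = 2, v = 3:
LHS = 2³ - 3³ = -19
RHS = (2 - 3)(2² + 2·3 + 3²) = -19

The sides agree, so this pair does not disprove the claim.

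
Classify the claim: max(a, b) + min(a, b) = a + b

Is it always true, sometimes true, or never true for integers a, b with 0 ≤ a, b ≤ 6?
The identity holds for every pair in the range. For instance at (a, b) = (4, 2): both sides equal 6.

Answer: Always true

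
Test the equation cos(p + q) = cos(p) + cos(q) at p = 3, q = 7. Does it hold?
Fails

Substituting p = 3, q = 7:

LHS = cos(3 + 7) = cos(10) ≈ -0.8391
RHS = cos(3) + cos(7) ≈ -0.2361

LHS ≠ RHS, so the equation does not hold at this point.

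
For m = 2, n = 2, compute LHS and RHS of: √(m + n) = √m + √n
LHS = √(2 + 2) = 2
RHS = √2 + √2 = 2·√(2) ≈ 2.828

LHS ≠ RHS (they differ by about 0.8284), so the equation does not hold here.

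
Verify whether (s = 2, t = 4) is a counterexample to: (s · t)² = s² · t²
Substituting s = 2, t = 4:
LHS = (2 · 4)² = 64
RHS = 2² · 4² = 64

The sides agree, so this pair does not disprove the claim.

Answer: No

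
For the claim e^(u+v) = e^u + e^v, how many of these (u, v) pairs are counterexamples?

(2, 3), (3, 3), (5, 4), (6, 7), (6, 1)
Testing each pair:
(2, 3): LHS = e^5 ≈ 148.4, RHS = e^2 + e^3 ≈ 27.47 → counterexample
(3, 3): LHS = e^6 ≈ 403.4, RHS = 2·e^3 ≈ 40.17 → counterexample
(5, 4): LHS = e^9 ≈ 8103, RHS = e^4 + e^5 ≈ 203 → counterexample
(6, 7): LHS = e^13 ≈ 442413.4, RHS = e^6 + e^7 ≈ 1500 → counterexample
(6, 1): LHS = e^7 ≈ 1097, RHS = e + e^6 ≈ 406.1 → counterexample

That makes 5 counterexamples.

Answer: 5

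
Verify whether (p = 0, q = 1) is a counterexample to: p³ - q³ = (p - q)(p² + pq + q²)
No

Substituting p = 0, q = 1:
LHS = 0³ - 1³ = -1
RHS = (0 - 1)(0² + 0·1 + 1²) = -1

The sides agree, so this pair does not disprove the claim.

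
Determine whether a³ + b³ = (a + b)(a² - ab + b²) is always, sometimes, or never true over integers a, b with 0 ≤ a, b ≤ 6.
The identity holds for every pair in the range. For instance at (a, b) = (0, 2): both sides equal 8.

Answer: Always true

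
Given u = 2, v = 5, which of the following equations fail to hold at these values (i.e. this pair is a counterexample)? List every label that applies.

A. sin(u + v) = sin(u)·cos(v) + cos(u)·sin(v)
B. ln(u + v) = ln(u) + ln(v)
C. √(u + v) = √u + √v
B, C

Evaluating each claim at the given values:
A. LHS = sin(7) ≈ 0.657, RHS = sin(2)·cos(5) + sin(5)·cos(2) ≈ 0.657 → holds here (LHS = RHS)
B. LHS = ln(7) ≈ 1.946, RHS = ln(2) + ln(5) ≈ 2.303 → fails here (LHS ≠ RHS)
C. LHS = √(7) ≈ 2.646, RHS = √(2) + √(5) ≈ 3.65 → fails here (LHS ≠ RHS)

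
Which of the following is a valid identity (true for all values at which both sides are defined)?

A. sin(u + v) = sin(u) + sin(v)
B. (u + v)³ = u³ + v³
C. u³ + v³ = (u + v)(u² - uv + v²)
A: fails at (4, 5) — LHS = sin(9) ≈ 0.4121, RHS = sin(5) + sin(4) ≈ -1.716.
B: fails at (1, 4) — LHS = 125, RHS = 65.
C: holds — e.g. at (4, 4), both sides equal 128.

Answer: C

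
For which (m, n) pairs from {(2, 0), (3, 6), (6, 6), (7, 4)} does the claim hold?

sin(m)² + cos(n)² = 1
Testing each pair:
(2, 0): LHS = sin(2)² + 1 ≈ 1.827, RHS = 1 → fails
(3, 6): LHS = sin(3)² + cos(6)² ≈ 0.9418, RHS = 1 → fails
(6, 6): LHS = sin(6)² + cos(6)² = 1, RHS = 1 → holds
(7, 4): LHS = cos(4)² + sin(7)² ≈ 0.8589, RHS = 1 → fails

1 of 4 pairs satisfies the claim.

Answer: (6, 6)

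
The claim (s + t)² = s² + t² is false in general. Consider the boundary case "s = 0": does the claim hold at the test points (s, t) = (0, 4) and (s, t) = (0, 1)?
Yes, holds at both test points

At (0, 4): LHS = 16, RHS = 16 → equal
At (0, 1): LHS = 1, RHS = 1 → equal

So the claim does hold at both of these boundary points, even though it is not an identity.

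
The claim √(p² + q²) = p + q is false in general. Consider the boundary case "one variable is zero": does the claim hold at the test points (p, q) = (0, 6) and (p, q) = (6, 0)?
At (0, 6): LHS = 6, RHS = 6 → equal
At (6, 0): LHS = 6, RHS = 6 → equal

So the claim does hold at both of these boundary points, even though it is not an identity.

Answer: Yes, holds at both test points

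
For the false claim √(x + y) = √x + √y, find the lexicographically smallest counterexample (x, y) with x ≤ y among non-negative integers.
At (0, 2): both sides equal √(2) ≈ 1.414, so it holds there.
At (0, 3): both sides equal √(3) ≈ 1.732, so it holds there.

Substituting (1, 1) into the claim:
LHS = √(1 + 1) = √(2) ≈ 1.414
RHS = √1 + √1 = 2

Since LHS ≠ RHS, this pair disproves the claim, and no lexicographically smaller pair (x ≤ y, non-negative integers) does.

For instance (5, 6) is also a counterexample (LHS = √(11) ≈ 3.317, RHS = √(5) + √(6) ≈ 4.686), but it's lexicographically larger.

Answer: (x, y) = (1, 1)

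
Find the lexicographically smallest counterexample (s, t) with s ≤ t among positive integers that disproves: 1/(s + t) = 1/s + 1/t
(s, t) = (1, 1)

Substituting (1, 1) into the claim:
LHS = 1/(1 + 1) = 1/2
RHS = 1/1 + 1/1 = 2

Since LHS ≠ RHS, this pair disproves the claim, and no lexicographically smaller pair (s ≤ t, positive integers) does.

For instance (7, 8) is also a counterexample (LHS = 1/15, RHS = 15/56), but it's lexicographically larger.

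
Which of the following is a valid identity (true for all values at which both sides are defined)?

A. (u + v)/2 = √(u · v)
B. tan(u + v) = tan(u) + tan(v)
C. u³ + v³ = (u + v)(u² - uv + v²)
A: fails at (2, 4) — LHS = 3, RHS = 2·√(2) ≈ 2.828.
B: fails at (1, 1) — LHS = tan(2) ≈ -2.185, RHS = 2·tan(1) ≈ 3.115.
C: holds — e.g. at (0, 1), both sides equal 1.

Answer: C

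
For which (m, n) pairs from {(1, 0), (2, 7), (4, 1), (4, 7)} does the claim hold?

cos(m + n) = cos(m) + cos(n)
None

Testing each pair:
(1, 0): LHS = cos(1) ≈ 0.5403, RHS = cos(1) + 1 ≈ 1.54 → fails
(2, 7): LHS = cos(9) ≈ -0.9111, RHS = cos(2) + cos(7) ≈ 0.3378 → fails
(4, 1): LHS = cos(5) ≈ 0.2837, RHS = cos(4) + cos(1) ≈ -0.1133 → fails
(4, 7): LHS = cos(11) ≈ 0.004426, RHS = cos(4) + cos(7) ≈ 0.1003 → fails

No pair satisfies the claim.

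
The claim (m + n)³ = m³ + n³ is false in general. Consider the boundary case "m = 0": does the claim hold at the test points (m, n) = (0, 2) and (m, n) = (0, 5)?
At (0, 2): LHS = 8, RHS = 8 → equal
At (0, 5): LHS = 125, RHS = 125 → equal

So the claim does hold at both of these boundary points, even though it is not an identity.

Answer: Yes, holds at both test points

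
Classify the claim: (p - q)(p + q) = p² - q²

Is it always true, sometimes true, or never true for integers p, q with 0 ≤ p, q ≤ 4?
Always true

The identity holds for every pair in the range. For instance at (p, q) = (4, 1): both sides equal 15.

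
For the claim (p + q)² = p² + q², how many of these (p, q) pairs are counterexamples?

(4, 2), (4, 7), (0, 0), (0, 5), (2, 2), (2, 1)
Testing each pair:
(4, 2): LHS = 36, RHS = 20 → counterexample
(4, 7): LHS = 121, RHS = 65 → counterexample
(0, 0): LHS = 0, RHS = 0 → satisfies claim
(0, 5): LHS = 25, RHS = 25 → satisfies claim
(2, 2): LHS = 16, RHS = 8 → counterexample
(2, 1): LHS = 9, RHS = 5 → counterexample

That makes 4 counterexamples.

Answer: 4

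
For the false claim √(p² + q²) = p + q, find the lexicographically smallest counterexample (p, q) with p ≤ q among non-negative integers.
At (0, 1): both sides equal 1, so it holds there.

Substituting (1, 1) into the claim:
LHS = √(1² + 1²) = √(2) ≈ 1.414
RHS = 1 + 1 = 2

Since LHS ≠ RHS, this pair disproves the claim, and no lexicographically smaller pair (p ≤ q, non-negative integers) does.

For instance (2, 7) is also a counterexample (LHS = √(53) ≈ 7.28, RHS = 9), but it's lexicographically larger.

Answer: (p, q) = (1, 1)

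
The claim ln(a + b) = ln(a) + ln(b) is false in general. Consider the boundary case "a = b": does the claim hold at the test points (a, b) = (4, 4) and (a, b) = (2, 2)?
At (4, 4): LHS = ln(8) ≈ 2.079 ≠ RHS = 2·ln(4) ≈ 2.773
At (2, 2): LHS = ln(4) ≈ 1.386, RHS = 2·ln(2) ≈ 1.386 → equal

Answer: Only at (2, 2)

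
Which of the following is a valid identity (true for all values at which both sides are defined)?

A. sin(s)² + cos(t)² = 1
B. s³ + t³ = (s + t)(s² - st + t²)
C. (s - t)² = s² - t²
A: fails at (4, 5) — LHS = cos(5)² + sin(4)² ≈ 0.6532, RHS = 1.
B: holds — e.g. at (4, 5), both sides equal 189.
C: fails at (4, 6) — LHS = 4, RHS = -20.

Answer: B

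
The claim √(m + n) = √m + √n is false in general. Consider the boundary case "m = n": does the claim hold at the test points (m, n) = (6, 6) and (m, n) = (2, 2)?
At (6, 6): LHS = 2·√(3) ≈ 3.464 ≠ RHS = 2·√(6) ≈ 4.899
At (2, 2): LHS = 2 ≠ RHS = 2·√(2) ≈ 2.828

Answer: No, fails at both test points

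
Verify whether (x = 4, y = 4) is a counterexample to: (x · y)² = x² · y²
No

Substituting x = 4, y = 4:
LHS = (4 · 4)² = 256
RHS = 4² · 4² = 256

The sides agree, so this pair does not disprove the claim.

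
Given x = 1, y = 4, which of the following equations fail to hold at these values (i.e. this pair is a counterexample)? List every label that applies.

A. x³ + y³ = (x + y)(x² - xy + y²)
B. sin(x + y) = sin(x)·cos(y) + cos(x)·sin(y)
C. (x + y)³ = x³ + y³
C

Evaluating each claim at the given values:
A. LHS = 65, RHS = 65 → holds here (LHS = RHS)
B. LHS = sin(5) ≈ -0.9589, RHS = sin(1)·cos(4) + sin(4)·cos(1) ≈ -0.9589 → holds here (LHS = RHS)
C. LHS = 125, RHS = 65 → fails here (LHS ≠ RHS)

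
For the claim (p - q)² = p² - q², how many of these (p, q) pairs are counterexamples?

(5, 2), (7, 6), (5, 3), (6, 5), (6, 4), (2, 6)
Testing each pair:
(5, 2): LHS = 9, RHS = 21 → counterexample
(7, 6): LHS = 1, RHS = 13 → counterexample
(5, 3): LHS = 4, RHS = 16 → counterexample
(6, 5): LHS = 1, RHS = 11 → counterexample
(6, 4): LHS = 4, RHS = 20 → counterexample
(2, 6): LHS = 16, RHS = -32 → counterexample

That makes 6 counterexamples.

Answer: 6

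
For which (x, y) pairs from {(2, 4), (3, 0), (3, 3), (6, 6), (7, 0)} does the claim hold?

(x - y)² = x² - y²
(3, 0), (3, 3), (6, 6), (7, 0)

Testing each pair:
(2, 4): LHS = 4, RHS = -12 → fails
(3, 0): LHS = 9, RHS = 9 → holds
(3, 3): LHS = 0, RHS = 0 → holds
(6, 6): LHS = 0, RHS = 0 → holds
(7, 0): LHS = 49, RHS = 49 → holds

4 of 5 pairs satisfy the claim.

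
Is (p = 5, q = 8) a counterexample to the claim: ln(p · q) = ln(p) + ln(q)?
Substituting p = 5, q = 8:
LHS = ln(5 · 8) = ln(40) ≈ 3.689
RHS = ln(5) + ln(8) ≈ 3.689

The sides agree, so this pair does not disprove the claim.

Answer: No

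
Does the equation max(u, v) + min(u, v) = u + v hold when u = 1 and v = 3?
Substituting u = 1, v = 3:

LHS = max(1, 3) + min(1, 3) = 4
RHS = 1 + 3 = 4

LHS = RHS, so the equation holds at this point.

Answer: Holds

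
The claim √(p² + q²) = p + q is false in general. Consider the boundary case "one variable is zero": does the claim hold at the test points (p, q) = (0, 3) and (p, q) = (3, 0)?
Yes, holds at both test points

At (0, 3): LHS = 3, RHS = 3 → equal
At (3, 0): LHS = 3, RHS = 3 → equal

So the claim does hold at both of these boundary points, even though it is not an identity.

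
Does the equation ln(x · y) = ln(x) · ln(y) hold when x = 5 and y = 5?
Fails

Substituting x = 5, y = 5:

LHS = ln(5 · 5) = ln(25) ≈ 3.219
RHS = ln(5) · ln(5) = ln(5)² ≈ 2.59

LHS ≠ RHS, so the equation does not hold at this point.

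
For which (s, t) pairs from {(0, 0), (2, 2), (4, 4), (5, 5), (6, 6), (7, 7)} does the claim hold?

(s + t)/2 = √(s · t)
Testing each pair:
(0, 0): LHS = 0, RHS = 0 → holds
(2, 2): LHS = 2, RHS = 2 → holds
(4, 4): LHS = 4, RHS = 4 → holds
(5, 5): LHS = 5, RHS = 5 → holds
(6, 6): LHS = 6, RHS = 6 → holds
(7, 7): LHS = 7, RHS = 7 → holds

Every pair satisfies the claim.

Answer: All pairs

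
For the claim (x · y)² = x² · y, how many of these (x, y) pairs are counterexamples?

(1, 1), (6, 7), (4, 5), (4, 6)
3

Testing each pair:
(1, 1): LHS = 1, RHS = 1 → satisfies claim
(6, 7): LHS = 1764, RHS = 252 → counterexample
(4, 5): LHS = 400, RHS = 80 → counterexample
(4, 6): LHS = 576, RHS = 96 → counterexample

That makes 3 counterexamples.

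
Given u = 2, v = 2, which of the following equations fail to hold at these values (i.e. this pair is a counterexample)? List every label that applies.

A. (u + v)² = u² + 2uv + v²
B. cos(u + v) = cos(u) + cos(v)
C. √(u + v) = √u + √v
Evaluating each claim at the given values:
A. LHS = 16, RHS = 16 → holds here (LHS = RHS)
B. LHS = cos(4) ≈ -0.6536, RHS = 2·cos(2) ≈ -0.8323 → fails here (LHS ≠ RHS)
C. LHS = 2, RHS = 2·√(2) ≈ 2.828 → fails here (LHS ≠ RHS)

Answer: B, C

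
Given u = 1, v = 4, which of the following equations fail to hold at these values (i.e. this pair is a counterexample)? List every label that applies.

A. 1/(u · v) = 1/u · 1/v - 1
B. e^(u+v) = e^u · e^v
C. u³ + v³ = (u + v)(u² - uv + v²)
Evaluating each claim at the given values:
A. LHS = 1/4, RHS = -3/4 → fails here (LHS ≠ RHS)
B. LHS = e^5 ≈ 148.4, RHS = e^5 ≈ 148.4 → holds here (LHS = RHS)
C. LHS = 65, RHS = 65 → holds here (LHS = RHS)

Answer: A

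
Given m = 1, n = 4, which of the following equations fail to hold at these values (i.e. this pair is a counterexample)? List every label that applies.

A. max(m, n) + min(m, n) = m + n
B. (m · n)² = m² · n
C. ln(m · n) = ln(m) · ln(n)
Evaluating each claim at the given values:
A. LHS = 5, RHS = 5 → holds here (LHS = RHS)
B. LHS = 16, RHS = 4 → fails here (LHS ≠ RHS)
C. LHS = ln(4) ≈ 1.386, RHS = 0 → fails here (LHS ≠ RHS)

Answer: B, C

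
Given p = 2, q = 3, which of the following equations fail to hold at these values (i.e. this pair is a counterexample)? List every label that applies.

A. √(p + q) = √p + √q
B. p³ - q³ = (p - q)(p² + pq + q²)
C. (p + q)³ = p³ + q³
A, C

Evaluating each claim at the given values:
A. LHS = √(5) ≈ 2.236, RHS = √(2) + √(3) ≈ 3.146 → fails here (LHS ≠ RHS)
B. LHS = -19, RHS = -19 → holds here (LHS = RHS)
C. LHS = 125, RHS = 35 → fails here (LHS ≠ RHS)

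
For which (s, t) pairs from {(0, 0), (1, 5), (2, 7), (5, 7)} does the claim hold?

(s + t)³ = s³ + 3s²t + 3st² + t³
All pairs

Testing each pair:
(0, 0): LHS = 0, RHS = 0 → holds
(1, 5): LHS = 216, RHS = 216 → holds
(2, 7): LHS = 729, RHS = 729 → holds
(5, 7): LHS = 1728, RHS = 1728 → holds

Every pair satisfies the claim.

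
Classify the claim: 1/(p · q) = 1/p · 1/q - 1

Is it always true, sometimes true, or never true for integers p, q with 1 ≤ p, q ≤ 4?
The claim fails for every pair in the range. For instance at (p, q) = (3, 2): LHS = 1/6, RHS = -5/6.

Answer: Never true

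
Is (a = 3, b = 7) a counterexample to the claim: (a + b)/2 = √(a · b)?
Yes

Substituting a = 3, b = 7:
LHS = (3 + 7)/2 = 5
RHS = √(3 · 7) = √(21) ≈ 4.583

Since LHS ≠ RHS, this pair disproves the claim.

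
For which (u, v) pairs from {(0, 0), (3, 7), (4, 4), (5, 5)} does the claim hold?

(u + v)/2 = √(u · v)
(0, 0), (4, 4), (5, 5)

Testing each pair:
(0, 0): LHS = 0, RHS = 0 → holds
(3, 7): LHS = 5, RHS = √(21) ≈ 4.583 → fails
(4, 4): LHS = 4, RHS = 4 → holds
(5, 5): LHS = 5, RHS = 5 → holds

3 of 4 pairs satisfy the claim.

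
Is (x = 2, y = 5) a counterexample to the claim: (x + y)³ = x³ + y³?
Yes

Substituting x = 2, y = 5:
LHS = (2 + 5)³ = 343
RHS = 2³ + 5³ = 133

Since LHS ≠ RHS, this pair disproves the claim.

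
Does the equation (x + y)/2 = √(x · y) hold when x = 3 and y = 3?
Substituting x = 3, y = 3:

LHS = (3 + 3)/2 = 3
RHS = √(3 · 3) = 3

LHS = RHS, so the equation holds at this point.

Answer: Holds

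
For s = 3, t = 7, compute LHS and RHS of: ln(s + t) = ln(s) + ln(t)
LHS = ln(3 + 7) = ln(10) ≈ 2.303
RHS = ln(3) + ln(7) ≈ 3.045

LHS ≠ RHS (they differ by about 0.7419), so the equation does not hold here.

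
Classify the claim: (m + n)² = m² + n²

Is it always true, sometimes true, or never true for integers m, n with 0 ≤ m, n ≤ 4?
Sometimes true

It holds at (m, n) = (0, 1) (both sides equal 1), but fails at (m, n) = (2, 1) (LHS = 9, RHS = 5).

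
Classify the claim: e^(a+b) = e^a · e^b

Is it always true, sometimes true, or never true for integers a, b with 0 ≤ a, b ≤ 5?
Always true

The identity holds for every pair in the range. For instance at (a, b) = (4, 5): both sides equal e^9 ≈ 8103.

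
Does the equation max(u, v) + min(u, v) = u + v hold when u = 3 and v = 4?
Substituting u = 3, v = 4:

LHS = max(3, 4) + min(3, 4) = 7
RHS = 3 + 4 = 7

LHS = RHS, so the equation holds at this point.

Answer: Holds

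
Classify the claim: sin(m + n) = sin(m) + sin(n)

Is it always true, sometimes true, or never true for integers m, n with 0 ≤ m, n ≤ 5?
It holds at (m, n) = (5, 0) (both sides equal sin(5) ≈ -0.9589), but fails at (m, n) = (5, 2) (LHS = sin(7) ≈ 0.657, RHS = sin(5) + sin(2) ≈ -0.04963).

Answer: Sometimes true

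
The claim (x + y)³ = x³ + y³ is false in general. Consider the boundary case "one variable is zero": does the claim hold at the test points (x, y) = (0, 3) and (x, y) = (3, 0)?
Yes, holds at both test points

At (0, 3): LHS = 27, RHS = 27 → equal
At (3, 0): LHS = 27, RHS = 27 → equal

So the claim does hold at both of these boundary points, even though it is not an identity.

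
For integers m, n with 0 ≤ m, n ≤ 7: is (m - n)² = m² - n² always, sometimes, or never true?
It holds at (m, n) = (7, 7) (both sides equal 0), but fails at (m, n) = (0, 3) (LHS = 9, RHS = -9).

Answer: Sometimes true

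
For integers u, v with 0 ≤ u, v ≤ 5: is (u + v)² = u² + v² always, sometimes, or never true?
Sometimes true

It holds at (u, v) = (0, 1) (both sides equal 1), but fails at (u, v) = (2, 3) (LHS = 25, RHS = 13).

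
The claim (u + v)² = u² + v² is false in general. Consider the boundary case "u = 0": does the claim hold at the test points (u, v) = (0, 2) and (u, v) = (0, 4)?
Yes, holds at both test points

At (0, 2): LHS = 4, RHS = 4 → equal
At (0, 4): LHS = 16, RHS = 16 → equal

So the claim does hold at both of these boundary points, even though it is not an identity.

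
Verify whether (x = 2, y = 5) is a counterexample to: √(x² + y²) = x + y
Yes

Substituting x = 2, y = 5:
LHS = √(2² + 5²) = √(29) ≈ 5.385
RHS = 2 + 5 = 7

Since LHS ≠ RHS, this pair disproves the claim.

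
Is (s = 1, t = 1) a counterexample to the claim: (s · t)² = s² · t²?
Substituting s = 1, t = 1:
LHS = (1 · 1)² = 1
RHS = 1² · 1² = 1

The sides agree, so this pair does not disprove the claim.

Answer: No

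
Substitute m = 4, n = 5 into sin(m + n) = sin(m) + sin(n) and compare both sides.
LHS = sin(4 + 5) = sin(9) ≈ 0.4121
RHS = sin(4) + sin(5) ≈ -1.716

LHS ≠ RHS (they differ by about 2.128), so the equation does not hold here.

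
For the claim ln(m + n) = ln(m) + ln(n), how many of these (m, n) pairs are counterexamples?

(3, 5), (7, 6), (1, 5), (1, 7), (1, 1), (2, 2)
Testing each pair:
(3, 5): LHS = ln(8) ≈ 2.079, RHS = ln(3) + ln(5) ≈ 2.708 → counterexample
(7, 6): LHS = ln(13) ≈ 2.565, RHS = ln(6) + ln(7) ≈ 3.738 → counterexample
(1, 5): LHS = ln(6) ≈ 1.792, RHS = ln(5) ≈ 1.609 → counterexample
(1, 7): LHS = ln(8) ≈ 2.079, RHS = ln(7) ≈ 1.946 → counterexample
(1, 1): LHS = ln(2) ≈ 0.6931, RHS = 0 → counterexample
(2, 2): LHS = ln(4) ≈ 1.386, RHS = 2·ln(2) ≈ 1.386 → satisfies claim

That makes 5 counterexamples.

Answer: 5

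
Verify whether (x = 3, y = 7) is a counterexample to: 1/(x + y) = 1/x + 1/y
Yes

Substituting x = 3, y = 7:
LHS = 1/(3 + 7) = 1/10
RHS = 1/3 + 1/7 = 10/21

Since LHS ≠ RHS, this pair disproves the claim.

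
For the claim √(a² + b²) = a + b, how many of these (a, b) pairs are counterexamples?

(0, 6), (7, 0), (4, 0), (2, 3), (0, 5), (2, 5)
Testing each pair:
(0, 6): LHS = 6, RHS = 6 → satisfies claim
(7, 0): LHS = 7, RHS = 7 → satisfies claim
(4, 0): LHS = 4, RHS = 4 → satisfies claim
(2, 3): LHS = √(13) ≈ 3.606, RHS = 5 → counterexample
(0, 5): LHS = 5, RHS = 5 → satisfies claim
(2, 5): LHS = √(29) ≈ 5.385, RHS = 7 → counterexample

That makes 2 counterexamples.

Answer: 2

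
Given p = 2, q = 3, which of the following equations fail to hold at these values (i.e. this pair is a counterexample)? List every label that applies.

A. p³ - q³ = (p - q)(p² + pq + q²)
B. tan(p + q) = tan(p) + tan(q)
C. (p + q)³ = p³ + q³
B, C

Evaluating each claim at the given values:
A. LHS = -19, RHS = -19 → holds here (LHS = RHS)
B. LHS = tan(5) ≈ -3.381, RHS = tan(2) + tan(3) ≈ -2.328 → fails here (LHS ≠ RHS)
C. LHS = 125, RHS = 35 → fails here (LHS ≠ RHS)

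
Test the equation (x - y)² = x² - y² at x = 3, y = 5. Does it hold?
Fails

Substituting x = 3, y = 5:

LHS = (3 - 5)² = 4
RHS = 3² - 5² = -16

LHS ≠ RHS, so the equation does not hold at this point.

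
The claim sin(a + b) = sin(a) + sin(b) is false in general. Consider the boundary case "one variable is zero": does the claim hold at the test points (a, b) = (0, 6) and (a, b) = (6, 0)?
Yes, holds at both test points

At (0, 6): LHS = sin(6) ≈ -0.2794, RHS = sin(6) ≈ -0.2794 → equal
At (6, 0): LHS = sin(6) ≈ -0.2794, RHS = sin(6) ≈ -0.2794 → equal

So the claim does hold at both of these boundary points, even though it is not an identity.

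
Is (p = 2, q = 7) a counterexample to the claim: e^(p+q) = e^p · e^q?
No

Substituting p = 2, q = 7:
LHS = e^(2+7) = e^9 ≈ 8103
RHS = e^2 · e^7 = e^9 ≈ 8103

The sides agree, so this pair does not disprove the claim.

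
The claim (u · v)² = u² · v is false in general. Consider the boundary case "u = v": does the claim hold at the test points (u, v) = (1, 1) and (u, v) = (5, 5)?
Only at (1, 1)

At (1, 1): LHS = 1, RHS = 1 → equal
At (5, 5): LHS = 625 ≠ RHS = 125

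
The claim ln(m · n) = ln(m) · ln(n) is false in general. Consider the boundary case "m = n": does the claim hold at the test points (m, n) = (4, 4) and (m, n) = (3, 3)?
No, fails at both test points

At (4, 4): LHS = ln(16) ≈ 2.773 ≠ RHS = ln(4)² ≈ 1.922
At (3, 3): LHS = ln(9) ≈ 2.197 ≠ RHS = ln(3)² ≈ 1.207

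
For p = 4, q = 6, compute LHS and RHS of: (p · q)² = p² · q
LHS = (4 · 6)² = 576
RHS = 4² · 6 = 96

LHS ≠ RHS, so the equation does not hold here.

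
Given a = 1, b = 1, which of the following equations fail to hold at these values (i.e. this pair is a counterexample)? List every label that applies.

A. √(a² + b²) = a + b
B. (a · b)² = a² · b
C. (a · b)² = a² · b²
A

Evaluating each claim at the given values:
A. LHS = √(2) ≈ 1.414, RHS = 2 → fails here (LHS ≠ RHS)
B. LHS = 1, RHS = 1 → holds here (LHS = RHS)
C. LHS = 1, RHS = 1 → holds here (LHS = RHS)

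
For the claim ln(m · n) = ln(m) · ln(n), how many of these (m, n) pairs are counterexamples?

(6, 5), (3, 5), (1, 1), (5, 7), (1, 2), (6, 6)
Testing each pair:
(6, 5): LHS = ln(30) ≈ 3.401, RHS = ln(5)·ln(6) ≈ 2.884 → counterexample
(3, 5): LHS = ln(15) ≈ 2.708, RHS = ln(3)·ln(5) ≈ 1.768 → counterexample
(1, 1): LHS = 0, RHS = 0 → satisfies claim
(5, 7): LHS = ln(35) ≈ 3.555, RHS = ln(5)·ln(7) ≈ 3.132 → counterexample
(1, 2): LHS = ln(2) ≈ 0.6931, RHS = 0 → counterexample
(6, 6): LHS = ln(36) ≈ 3.584, RHS = ln(6)² ≈ 3.21 → counterexample

That makes 5 counterexamples.

Answer: 5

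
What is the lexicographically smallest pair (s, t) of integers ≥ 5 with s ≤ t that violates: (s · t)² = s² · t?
(s, t) = (5, 5)

Substituting (5, 5) into the claim:
LHS = (5 · 5)² = 625
RHS = 5² · 5 = 125

Since LHS ≠ RHS, this pair disproves the claim, and no lexicographically smaller pair (s ≤ t, integers ≥ 5) does.

For instance (8, 8) is also a counterexample (LHS = 4096, RHS = 512), but it's lexicographically larger.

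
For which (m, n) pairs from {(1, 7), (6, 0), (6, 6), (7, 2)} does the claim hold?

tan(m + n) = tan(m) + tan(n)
Testing each pair:
(1, 7): LHS = tan(8) ≈ -6.8, RHS = tan(7) + tan(1) ≈ 2.429 → fails
(6, 0): LHS = tan(6) ≈ -0.291, RHS = tan(6) ≈ -0.291 → holds
(6, 6): LHS = tan(12) ≈ -0.6359, RHS = 2·tan(6) ≈ -0.582 → fails
(7, 2): LHS = tan(9) ≈ -0.4523, RHS = tan(2) + tan(7) ≈ -1.314 → fails

1 of 4 pairs satisfies the claim.

Answer: (6, 0)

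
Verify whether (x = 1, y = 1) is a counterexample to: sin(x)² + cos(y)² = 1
Substituting x = 1, y = 1:
LHS = sin(1)² + cos(1)² = 1
RHS = 1

The sides agree, so this pair does not disprove the claim.

Answer: No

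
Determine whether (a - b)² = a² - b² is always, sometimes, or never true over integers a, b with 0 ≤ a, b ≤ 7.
It holds at (a, b) = (3, 0) (both sides equal 9), but fails at (a, b) = (3, 4) (LHS = 1, RHS = -7).

Answer: Sometimes true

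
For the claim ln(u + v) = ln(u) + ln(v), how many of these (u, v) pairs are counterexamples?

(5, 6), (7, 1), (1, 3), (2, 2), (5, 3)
4

Testing each pair:
(5, 6): LHS = ln(11) ≈ 2.398, RHS = ln(5) + ln(6) ≈ 3.401 → counterexample
(7, 1): LHS = ln(8) ≈ 2.079, RHS = ln(7) ≈ 1.946 → counterexample
(1, 3): LHS = ln(4) ≈ 1.386, RHS = ln(3) ≈ 1.099 → counterexample
(2, 2): LHS = ln(4) ≈ 1.386, RHS = 2·ln(2) ≈ 1.386 → satisfies claim
(5, 3): LHS = ln(8) ≈ 2.079, RHS = ln(3) + ln(5) ≈ 2.708 → counterexample

That makes 4 counterexamples.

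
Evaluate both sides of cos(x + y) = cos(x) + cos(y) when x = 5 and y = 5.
LHS = cos(5 + 5) = cos(10) ≈ -0.8391
RHS = cos(5) + cos(5) = 2·cos(5) ≈ 0.5673

LHS ≠ RHS (they differ by about 1.406), so the equation does not hold here.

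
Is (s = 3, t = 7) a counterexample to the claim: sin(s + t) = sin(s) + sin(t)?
Substituting s = 3, t = 7:
LHS = sin(3 + 7) = sin(10) ≈ -0.544
RHS = sin(3) + sin(7) ≈ 0.7981

Since LHS ≠ RHS, this pair disproves the claim.

Answer: Yes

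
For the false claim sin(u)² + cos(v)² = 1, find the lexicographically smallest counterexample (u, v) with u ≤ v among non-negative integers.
(u, v) = (0, 1)

At (0, 0): both sides equal 1, so it holds there.

Substituting (0, 1) into the claim:
LHS = sin(0)² + cos(1)² = cos(1)² ≈ 0.2919
RHS = 1

Since LHS ≠ RHS, this pair disproves the claim, and no lexicographically smaller pair (u ≤ v, non-negative integers) does.

For instance (0, 5) is also a counterexample (LHS = cos(5)² ≈ 0.08046, RHS = 1), but it's lexicographically larger.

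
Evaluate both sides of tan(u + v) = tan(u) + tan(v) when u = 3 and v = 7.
LHS = tan(3 + 7) = tan(10) ≈ 0.6484
RHS = tan(3) + tan(7) ≈ 0.7289

LHS ≠ RHS (they differ by about 0.08054), so the equation does not hold here.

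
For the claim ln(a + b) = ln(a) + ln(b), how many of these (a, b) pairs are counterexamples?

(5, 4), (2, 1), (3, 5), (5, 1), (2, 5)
5

Testing each pair:
(5, 4): LHS = ln(9) ≈ 2.197, RHS = ln(4) + ln(5) ≈ 2.996 → counterexample
(2, 1): LHS = ln(3) ≈ 1.099, RHS = ln(2) ≈ 0.6931 → counterexample
(3, 5): LHS = ln(8) ≈ 2.079, RHS = ln(3) + ln(5) ≈ 2.708 → counterexample
(5, 1): LHS = ln(6) ≈ 1.792, RHS = ln(5) ≈ 1.609 → counterexample
(2, 5): LHS = ln(7) ≈ 1.946, RHS = ln(2) + ln(5) ≈ 2.303 → counterexample

That makes 5 counterexamples.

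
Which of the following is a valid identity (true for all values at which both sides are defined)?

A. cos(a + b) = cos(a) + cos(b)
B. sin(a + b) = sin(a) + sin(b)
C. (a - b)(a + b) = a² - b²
C

A: fails at (1, 5) — LHS = cos(6) ≈ 0.9602, RHS = cos(5) + cos(1) ≈ 0.824.
B: fails at (1, 4) — LHS = sin(5) ≈ -0.9589, RHS = sin(4) + sin(1) ≈ 0.08467.
C: holds — e.g. at (4, 5), both sides equal -9.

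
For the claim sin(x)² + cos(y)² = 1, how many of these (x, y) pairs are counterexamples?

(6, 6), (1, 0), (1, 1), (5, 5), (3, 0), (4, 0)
3

Testing each pair:
(6, 6): LHS = sin(6)² + cos(6)² = 1, RHS = 1 → satisfies claim
(1, 0): LHS = sin(1)² + 1 ≈ 1.708, RHS = 1 → counterexample
(1, 1): LHS = cos(1)² + sin(1)² = 1, RHS = 1 → satisfies claim
(5, 5): LHS = cos(5)² + sin(5)² = 1, RHS = 1 → satisfies claim
(3, 0): LHS = sin(3)² + 1 ≈ 1.02, RHS = 1 → counterexample
(4, 0): LHS = sin(4)² + 1 ≈ 1.573, RHS = 1 → counterexample

That makes 3 counterexamples.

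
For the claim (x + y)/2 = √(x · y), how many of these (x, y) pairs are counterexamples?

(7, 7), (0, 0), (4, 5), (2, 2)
Testing each pair:
(7, 7): LHS = 7, RHS = 7 → satisfies claim
(0, 0): LHS = 0, RHS = 0 → satisfies claim
(4, 5): LHS = 9/2, RHS = 2·√(5) ≈ 4.472 → counterexample
(2, 2): LHS = 2, RHS = 2 → satisfies claim

That makes 1 counterexample.

Answer: 1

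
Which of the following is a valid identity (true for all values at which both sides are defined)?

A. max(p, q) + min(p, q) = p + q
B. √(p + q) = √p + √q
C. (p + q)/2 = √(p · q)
A

A: holds — e.g. at (1, 2), both sides equal 3.
B: fails at (2, 2) — LHS = 2, RHS = 2·√(2) ≈ 2.828.
C: fails at (1, 4) — LHS = 5/2, RHS = 2.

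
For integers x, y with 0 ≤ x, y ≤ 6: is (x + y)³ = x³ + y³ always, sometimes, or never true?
Sometimes true

It holds at (x, y) = (0, 6) (both sides equal 216), but fails at (x, y) = (2, 6) (LHS = 512, RHS = 224).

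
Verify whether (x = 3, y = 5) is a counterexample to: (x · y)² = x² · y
Yes

Substituting x = 3, y = 5:
LHS = (3 · 5)² = 225
RHS = 3² · 5 = 45

Since LHS ≠ RHS, this pair disproves the claim.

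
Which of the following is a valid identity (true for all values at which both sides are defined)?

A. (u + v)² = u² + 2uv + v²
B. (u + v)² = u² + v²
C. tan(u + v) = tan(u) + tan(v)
A: holds — e.g. at (1, 1), both sides equal 4.
B: fails at (2, 5) — LHS = 49, RHS = 29.
C: fails at (1, 4) — LHS = tan(5) ≈ -3.381, RHS = tan(4) + tan(1) ≈ 2.715.

Answer: A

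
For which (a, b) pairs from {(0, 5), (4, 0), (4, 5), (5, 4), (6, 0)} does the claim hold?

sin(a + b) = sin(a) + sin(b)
Testing each pair:
(0, 5): LHS = sin(5) ≈ -0.9589, RHS = sin(5) ≈ -0.9589 → holds
(4, 0): LHS = sin(4) ≈ -0.7568, RHS = sin(4) ≈ -0.7568 → holds
(4, 5): LHS = sin(9) ≈ 0.4121, RHS = sin(5) + sin(4) ≈ -1.716 → fails
(5, 4): LHS = sin(9) ≈ 0.4121, RHS = sin(5) + sin(4) ≈ -1.716 → fails
(6, 0): LHS = sin(6) ≈ -0.2794, RHS = sin(6) ≈ -0.2794 → holds

3 of 5 pairs satisfy the claim.

Answer: (0, 5), (4, 0), (6, 0)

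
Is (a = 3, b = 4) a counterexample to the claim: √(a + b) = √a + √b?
Substituting a = 3, b = 4:
LHS = √(3 + 4) = √(7) ≈ 2.646
RHS = √3 + √4 = √(3) + 2 ≈ 3.732

Since LHS ≠ RHS, this pair disproves the claim.

Answer: Yes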